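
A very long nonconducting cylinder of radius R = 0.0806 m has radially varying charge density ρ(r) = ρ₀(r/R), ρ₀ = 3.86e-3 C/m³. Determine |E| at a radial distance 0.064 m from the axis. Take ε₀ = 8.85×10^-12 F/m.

E = 7.39×10^6 N/C

Take a coaxial cylindrical Gaussian surface of radius r = 0.064 m and length L (r < R).
Integrating ρ over the cross-section to radius r: λ_enc = (2πρ₀/R) ∫₀^r r'^2 dr' = 2πρ₀ r^3/(3·R) = 2.629e-5 C/m.
By Gauss's law (flux through the curved wall only), E·2πrL = λ_enc L/ε₀.
E = |λ_enc|/(2πε₀r) = (2.629×10^-5)/(2π·8.85×10^-12·0.064) = 7.39e6 N/C.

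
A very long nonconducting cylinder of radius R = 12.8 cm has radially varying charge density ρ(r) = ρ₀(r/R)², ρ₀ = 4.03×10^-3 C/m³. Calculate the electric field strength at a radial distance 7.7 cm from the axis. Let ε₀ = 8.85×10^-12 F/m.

Take a coaxial cylindrical Gaussian surface of radius r = 7.7 cm and length L (r < R).
Integrating ρ over the cross-section to radius r: λ_enc = (2πρ₀/R²) ∫₀^r r'^3 dr' = 2πρ₀ r^4/(4·R²) = 1.358e-5 C/m.
By Gauss's law (flux through the curved wall only), E·2πrL = λ_enc L/ε₀.
E = |λ_enc|/(2πε₀r) = (1.358×10^-5)/(2π·8.85×10^-12·0.077) = 3.17e6 N/C.

3.17×10^6 N/C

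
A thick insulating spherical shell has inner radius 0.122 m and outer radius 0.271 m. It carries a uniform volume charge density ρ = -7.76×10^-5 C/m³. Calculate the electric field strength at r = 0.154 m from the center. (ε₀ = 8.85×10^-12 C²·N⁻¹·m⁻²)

By spherical symmetry E is radial; choose a Gaussian sphere of radius r = 0.154 m (within the shell material, 0.122 m < r < 0.271 m).
Only the shell between 0.122 m and r is enclosed: Q_enc = ρ·(4π/3)(r³ − a³) = (-7.76e-5)·(4π/3)·((0.154)³ − (0.122)³) = -5.969×10^-7 C.
Gauss's law: E·4πr² = Q_enc/ε₀.
E = |Q_enc|/(4πε₀r²) = (5.969×10^-7)/(4π·8.85×10^-12·(0.154)²) = 2.26×10^5 N/C.

2.26×10^5 N/C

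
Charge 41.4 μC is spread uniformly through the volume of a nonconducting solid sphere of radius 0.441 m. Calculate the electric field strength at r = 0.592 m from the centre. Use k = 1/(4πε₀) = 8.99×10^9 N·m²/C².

|E| = 1.06×10^6 N/C

Symmetry ⇒ E = E(r) r̂. Gaussian sphere of radius r = 0.592 m (r > R, so the entire charge is enclosed).
Q_enc = 41.4 μC = 4.14e-5 C.
Since E is radial and uniform over the Gaussian sphere, Φ = E·4πr² = Q_enc/ε₀.
E = k|Q_enc|/r² = (8.99×10^9)(4.14e-5)/(0.592)² = 1.06×10^6 N/C.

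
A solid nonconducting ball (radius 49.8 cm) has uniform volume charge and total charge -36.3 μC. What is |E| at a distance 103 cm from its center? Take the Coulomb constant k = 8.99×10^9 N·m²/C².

Use a concentric Gaussian sphere at r = 103 cm (r > R, so the entire charge is enclosed).
Q_enc = -36.3 μC = -3.63×10^-5 C.
By Gauss's law, ∮E·dA = E·4πr² = Q_enc/ε₀.
E = k|Q_enc|/r² = (8.99×10^9)(3.63e-5)/(1.03)² = 3.08×10^5 N/C.

|E| ≈ 3.08×10^5 V/m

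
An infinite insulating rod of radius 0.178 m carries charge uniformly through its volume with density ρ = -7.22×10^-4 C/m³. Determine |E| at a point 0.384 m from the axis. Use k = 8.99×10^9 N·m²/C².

3.37×10^6 N/C

Coaxial Gaussian cylinder, radius r = 0.384 m, length L (r > 0.178 m, full cross-section enclosed).
λ_enc = ρ·πR² = (-7.22e-4)π(0.178)² = -7.187×10^-5 C/m.
By Gauss's law (flux through the curved wall only), E·2πrL = λ_enc L/ε₀.
E = 2k|λ_enc|/r = 2(8.99×10^9)(7.187e-5)/(0.384) = 3.37×10^6 N/C.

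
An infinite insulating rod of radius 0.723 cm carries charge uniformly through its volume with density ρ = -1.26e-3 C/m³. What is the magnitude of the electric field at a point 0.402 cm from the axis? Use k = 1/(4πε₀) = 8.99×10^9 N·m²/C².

Coaxial Gaussian cylinder, radius r = 0.402 cm, length L (r < R).
Charge inside radius r per length L is ρ·πr²·L, so λ_enc = ρπr² = -6.397e-8 C/m.
By Gauss's law (flux through the curved wall only), E·2πrL = λ_enc L/ε₀.
E = 2k|λ_enc|/r = 2(8.99×10^9)(6.397×10^-8)/(0.00402) = 2.86×10^5 N/C.

E = 2.86e5 N/C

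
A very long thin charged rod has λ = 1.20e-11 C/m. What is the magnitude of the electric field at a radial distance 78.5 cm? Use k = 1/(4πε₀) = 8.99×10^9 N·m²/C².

E ≈ 0.275 N/C

Take a coaxial cylindrical Gaussian surface of radius r = 78.5 cm and length L.
Q_enc = λL, so λ_enc = 1.20×10^-11 C/m.
By Gauss's law (flux through the curved wall only), E·2πrL = λ_enc L/ε₀.
E = 2k|λ_enc|/r = 2(8.99×10^9)(1.20e-11)/(0.785) = 0.275 N/C.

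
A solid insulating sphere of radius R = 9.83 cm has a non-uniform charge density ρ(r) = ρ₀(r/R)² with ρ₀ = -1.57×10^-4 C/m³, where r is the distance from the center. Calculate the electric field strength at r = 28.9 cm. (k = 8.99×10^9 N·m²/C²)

4.03×10^4 N/C

By spherical symmetry E is radial; choose a Gaussian sphere of radius r = 28.9 cm (r > R, all charge enclosed).
Q_enc = 4π ∫₀^R ρ₀(r'/R)^2 r'² dr' = 4πρ₀R³/5 = -3.748×10^-7 C.
Applying ∮E·dA = Q_enc/ε₀ with Φ = E(4πr²):
E = k|Q_enc|/r² = (8.99×10^9)(3.748×10^-7)/(0.289)² = 4.03×10^4 N/C.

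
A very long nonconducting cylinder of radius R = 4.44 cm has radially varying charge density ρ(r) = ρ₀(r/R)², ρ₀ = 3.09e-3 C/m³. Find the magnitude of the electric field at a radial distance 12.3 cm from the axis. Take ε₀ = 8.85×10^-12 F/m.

E ≈ 1.40e6 N/C

Coaxial Gaussian cylinder, radius r = 12.3 cm, length L (r > R, full charge per length enclosed).
λ_enc = 2π ∫₀^R ρ₀(r'/R)^2 r' dr' = 2πρ₀R²/4 = 9.569e-6 C/m.
By Gauss's law (flux through the curved wall only), E·2πrL = λ_enc L/ε₀.
E = |λ_enc|/(2πε₀r) = (9.569×10^-6)/(2π·8.85×10^-12·0.123) = 1.40×10^6 N/C.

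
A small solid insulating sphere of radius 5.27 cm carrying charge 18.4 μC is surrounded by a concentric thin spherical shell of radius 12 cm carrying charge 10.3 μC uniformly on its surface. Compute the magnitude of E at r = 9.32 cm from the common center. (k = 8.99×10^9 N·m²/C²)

|E| = 1.90×10^7 N/C

Symmetry ⇒ E = E(r) r̂. Gaussian sphere of radius r = 9.32 cm (between the bodies, 5.27 cm < r < 12 cm).
The shell at 12 cm lies outside the Gaussian surface, so Q_enc = 18.4 μC = 1.84×10^-5 C.
Gauss's law: E·4πr² = Q_enc/ε₀.
E = k|Q_enc|/r² = (8.99×10^9)(1.84×10^-5)/(0.0932)² = 1.90×10^7 N/C.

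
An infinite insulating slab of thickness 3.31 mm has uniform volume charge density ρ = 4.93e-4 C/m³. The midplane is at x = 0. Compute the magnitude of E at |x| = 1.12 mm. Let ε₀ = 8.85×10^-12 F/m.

By symmetry E is perpendicular to the slab. A Gaussian pillbox from −1.12 mm to +1.12 mm (face area A) lies entirely within the slab.
Q_enc = ρ·(2x)·A and flux = 2EA, so 2EA = 2ρxA/ε₀ ⇒ E = |ρ|x/ε₀.
E = (4.93e-4)(0.00112)/(8.85×10^-12) = 6.24×10^4 N/C.

|E| ≈ 6.24e4 N/C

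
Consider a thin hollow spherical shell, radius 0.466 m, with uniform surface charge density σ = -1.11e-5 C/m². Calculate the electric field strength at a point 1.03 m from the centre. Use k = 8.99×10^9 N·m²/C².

|E| ≈ 2.57×10^5 V/m

Use a concentric Gaussian sphere at r = 1.03 m (r > 0.466 m).
The entire shell is enclosed: Q_enc = σ·4πR² = (-1.11×10^-5)·4π·(0.466)² = -3.029×10^-5 C.
Applying ∮E·dA = Q_enc/ε₀ with Φ = E(4πr²):
E = k|Q_enc|/r² = (8.99×10^9)(3.029×10^-5)/(1.03)² = 2.57×10^5 N/C.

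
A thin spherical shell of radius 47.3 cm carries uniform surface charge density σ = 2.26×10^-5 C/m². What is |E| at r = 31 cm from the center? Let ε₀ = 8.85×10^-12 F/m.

|E| = 0 N/C

Symmetry ⇒ E = E(r) r̂. Gaussian sphere of radius r = 31 cm (inside the shell, r < 47.3 cm).
No charge lies within this surface, so Q_enc = 0 and Gauss's law gives E·4πr² = 0 ⇒ E = 0.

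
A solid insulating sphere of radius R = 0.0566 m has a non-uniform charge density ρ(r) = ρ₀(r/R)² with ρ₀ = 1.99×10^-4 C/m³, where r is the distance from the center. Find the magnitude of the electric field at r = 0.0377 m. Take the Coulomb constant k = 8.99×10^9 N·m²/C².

E = 7.52×10^4 N/C

Symmetry ⇒ E = E(r) r̂. Gaussian sphere of radius r = 0.0377 m (r < R).
Integrate the density: Q_enc = 4π ∫₀^r ρ₀(r'/R)^2 r'² dr' = 4πρ₀ r^5/(5·R²) = 1.189e-8 C.
Since E is radial and uniform over the Gaussian sphere, Φ = E·4πr² = Q_enc/ε₀.
E = k|Q_enc|/r² = (8.99×10^9)(1.189×10^-8)/(0.0377)² = 7.52e4 N/C.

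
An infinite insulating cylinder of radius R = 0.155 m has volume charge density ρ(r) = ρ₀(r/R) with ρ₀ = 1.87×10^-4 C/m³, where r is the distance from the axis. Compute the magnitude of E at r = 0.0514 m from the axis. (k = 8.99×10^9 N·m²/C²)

Choose a coaxial cylinder of radius r = 0.0514 m (arbitrary length L) as the Gaussian surface (r < R).
Integrating ρ over the cross-section to radius r: λ_enc = (2πρ₀/R) ∫₀^r r'^2 dr' = 2πρ₀ r^3/(3·R) = 3.431×10^-7 C/m.
Since E is radial and uniform over the curved surface, Φ = E·2πrL = Q_enc/ε₀ = λ_enc L/ε₀.
E = 2k|λ_enc|/r = 2(8.99×10^9)(3.431e-7)/(0.0514) = 1.20×10^5 N/C.

1.20e5 N/C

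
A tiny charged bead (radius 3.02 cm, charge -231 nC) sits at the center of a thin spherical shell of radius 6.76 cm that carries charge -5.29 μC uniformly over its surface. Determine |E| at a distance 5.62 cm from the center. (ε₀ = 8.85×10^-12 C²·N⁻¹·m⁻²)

Take a concentric spherical Gaussian surface of radius r = 5.62 cm (between the bodies, 3.02 cm < r < 6.76 cm).
The shell at 6.76 cm lies outside the Gaussian surface, so Q_enc = -231 nC = -2.31×10^-7 C.
Gauss's law: E·4πr² = Q_enc/ε₀.
E = |Q_enc|/(4πε₀r²) = (2.31e-7)/(4π·8.85×10^-12·(0.0562)²) = 6.58×10^5 N/C.

|E| ≈ 6.58e5 N/C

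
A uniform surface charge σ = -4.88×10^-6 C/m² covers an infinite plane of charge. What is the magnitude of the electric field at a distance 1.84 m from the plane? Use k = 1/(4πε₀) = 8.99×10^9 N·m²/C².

E ≈ 2.76e5 N/C

By planar symmetry E is perpendicular to the sheet and uniform; use a Gaussian pillbox with flat faces of area A on each side of the sheet.
Flux Φ = 2EA and Q_enc = σA, so 2EA = σA/ε₀ ⇒ E = |σ|/(2ε₀), independent of distance.
E = 2πk|σ| = 2π(8.99×10^9)(4.88×10^-6) = 2.76×10^5 N/C.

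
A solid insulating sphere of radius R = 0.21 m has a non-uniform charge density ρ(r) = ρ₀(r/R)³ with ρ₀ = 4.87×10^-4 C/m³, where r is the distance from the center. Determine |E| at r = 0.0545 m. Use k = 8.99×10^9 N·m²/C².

E ≈ 8.74e3 N/C

Symmetry ⇒ E = E(r) r̂. Gaussian sphere of radius r = 0.0545 m (r < R).
Integrate the density: Q_enc = 4π ∫₀^r ρ₀(r'/R)^3 r'² dr' = 4πρ₀ r^6/(6·R³) = 2.886e-9 C.
Since E is radial and uniform over the Gaussian sphere, Φ = E·4πr² = Q_enc/ε₀.
E = k|Q_enc|/r² = (8.99×10^9)(2.886e-9)/(0.0545)² = 8.74×10^3 N/C.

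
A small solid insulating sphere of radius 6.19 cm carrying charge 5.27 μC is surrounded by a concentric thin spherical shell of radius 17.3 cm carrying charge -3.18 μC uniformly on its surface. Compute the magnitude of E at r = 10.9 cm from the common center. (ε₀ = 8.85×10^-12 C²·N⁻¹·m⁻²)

3.99e6 N/C

Take a concentric spherical Gaussian surface of radius r = 10.9 cm (between the bodies, 6.19 cm < r < 17.3 cm).
Only the inner charge is enclosed; the outer shell contributes nothing inside itself. Q_enc = 5.27 μC = 5.27e-6 C.
Applying ∮E·dA = Q_enc/ε₀ with Φ = E(4πr²):
E = |Q_enc|/(4πε₀r²) = (5.27×10^-6)/(4π·8.85×10^-12·(0.109)²) = 3.99×10^6 N/C.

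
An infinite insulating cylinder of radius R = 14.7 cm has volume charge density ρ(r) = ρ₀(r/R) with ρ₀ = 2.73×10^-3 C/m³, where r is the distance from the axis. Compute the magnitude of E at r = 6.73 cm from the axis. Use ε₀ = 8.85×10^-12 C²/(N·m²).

Coaxial Gaussian cylinder, radius r = 6.73 cm, length L (r < R).
Integrating ρ over the cross-section to radius r: λ_enc = (2πρ₀/R) ∫₀^r r'^2 dr' = 2πρ₀ r^3/(3·R) = 1.186e-5 C/m.
Since E is radial and uniform over the curved surface, Φ = E·2πrL = Q_enc/ε₀ = λ_enc L/ε₀.
E = |λ_enc|/(2πε₀r) = (1.186e-5)/(2π·8.85×10^-12·0.0673) = 3.17×10^6 N/C.

E = 3.17×10^6 N/C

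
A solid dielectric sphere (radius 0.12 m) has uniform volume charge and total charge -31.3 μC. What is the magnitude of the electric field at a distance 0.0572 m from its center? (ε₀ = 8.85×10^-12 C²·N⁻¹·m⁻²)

By spherical symmetry E is radial; choose a Gaussian sphere of radius r = 0.0572 m (r < R).
For a uniform sphere the enclosed fraction is (r/R)³, so Q_enc = (-31.3 μC)(0.0572/0.12)³ = -3.39×10^-6 C.
By Gauss's law, ∮E·dA = E·4πr² = Q_enc/ε₀.
E = |Q_enc|/(4πε₀r²) = (3.39×10^-6)/(4π·8.85×10^-12·(0.0572)²) = 9.32e6 N/C.

9.32×10^6 N/C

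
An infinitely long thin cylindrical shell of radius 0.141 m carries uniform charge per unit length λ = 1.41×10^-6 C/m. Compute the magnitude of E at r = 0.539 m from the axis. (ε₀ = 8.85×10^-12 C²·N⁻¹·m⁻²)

Choose a coaxial cylinder of radius r = 0.539 m (arbitrary length L) as the Gaussian surface (r > 0.141 m).
The full line charge is enclosed: λ_enc = 1.41×10^-6 C/m.
Gauss's law: E·2πrL = λ_enc L/ε₀.
E = |λ_enc|/(2πε₀r) = (1.41×10^-6)/(2π·8.85×10^-12·0.539) = 4.70e4 N/C.

4.70×10^4 N/C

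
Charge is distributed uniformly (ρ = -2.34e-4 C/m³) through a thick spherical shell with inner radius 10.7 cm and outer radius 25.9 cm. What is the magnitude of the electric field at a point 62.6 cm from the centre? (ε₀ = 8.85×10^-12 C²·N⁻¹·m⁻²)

|E| = 3.63e5 V/m

Take a concentric spherical Gaussian surface of radius r = 62.6 cm (r > 25.9 cm, enclosing the whole shell).
Q_enc = ρ·(4π/3)(b³ − a³) = (-2.34×10^-4)·(4π/3)·((0.259)³ − (0.107)³) = -1.583e-5 C.
Applying ∮E·dA = Q_enc/ε₀ with Φ = E(4πr²):
E = |Q_enc|/(4πε₀r²) = (1.583×10^-5)/(4π·8.85×10^-12·(0.626)²) = 3.63×10^5 N/C.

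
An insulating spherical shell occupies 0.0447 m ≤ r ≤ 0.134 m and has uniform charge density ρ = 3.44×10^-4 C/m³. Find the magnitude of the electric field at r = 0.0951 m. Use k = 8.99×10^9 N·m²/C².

|E| ≈ 1.10e6 N/C

Use a concentric Gaussian sphere at r = 0.0951 m (within the shell material, 0.0447 m < r < 0.134 m).
Only the shell between 0.0447 m and r is enclosed: Q_enc = ρ·(4π/3)(r³ − a³) = (3.44e-4)·(4π/3)·((0.0951)³ − (0.0447)³) = 1.111×10^-6 C.
Applying ∮E·dA = Q_enc/ε₀ with Φ = E(4πr²):
E = k|Q_enc|/r² = (8.99×10^9)(1.111e-6)/(0.0951)² = 1.10×10^6 N/C.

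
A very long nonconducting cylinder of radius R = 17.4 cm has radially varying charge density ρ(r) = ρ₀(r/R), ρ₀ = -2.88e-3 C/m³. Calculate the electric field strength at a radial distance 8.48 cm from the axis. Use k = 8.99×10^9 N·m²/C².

|E| = 4.48×10^6 N/C

By cylindrical symmetry E is radial; use a coaxial Gaussian cylinder of radius 8.48 cm and length L (r < R).
Integrating ρ over the cross-section to radius r: λ_enc = (2πρ₀/R) ∫₀^r r'^2 dr' = 2πρ₀ r^3/(3·R) = -2.114×10^-5 C/m.
Gauss's law: E·2πrL = λ_enc L/ε₀.
E = 2k|λ_enc|/r = 2(8.99×10^9)(2.114e-5)/(0.0848) = 4.48e6 N/C.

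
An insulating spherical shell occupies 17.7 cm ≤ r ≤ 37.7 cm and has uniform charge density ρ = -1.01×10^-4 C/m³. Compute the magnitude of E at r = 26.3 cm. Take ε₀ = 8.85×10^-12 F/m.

E = 6.96×10^5 V/m

Take a concentric spherical Gaussian surface of radius r = 26.3 cm (within the shell material, 17.7 cm < r < 37.7 cm).
Enclosed charge is the volume from a to r: Q_enc = (4π/3)ρ(r³ − a³) = -5.35×10^-6 C.
Gauss's law: E·4πr² = Q_enc/ε₀.
E = |Q_enc|/(4πε₀r²) = (5.35×10^-6)/(4π·8.85×10^-12·(0.263)²) = 6.96×10^5 N/C.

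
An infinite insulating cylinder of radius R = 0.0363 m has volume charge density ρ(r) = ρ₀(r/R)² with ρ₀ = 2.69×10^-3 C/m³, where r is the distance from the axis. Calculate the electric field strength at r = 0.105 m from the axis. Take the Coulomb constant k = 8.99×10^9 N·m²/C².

By cylindrical symmetry E is radial; use a coaxial Gaussian cylinder of radius 0.105 m and length L (r > R, full charge per length enclosed).
λ_enc = 2π ∫₀^R ρ₀(r'/R)^2 r' dr' = 2πρ₀R²/4 = 5.568×10^-6 C/m.
Applying ∮E·dA = Q_enc/ε₀ with the end caps contributing no flux:
E = 2k|λ_enc|/r = 2(8.99×10^9)(5.568e-6)/(0.105) = 9.53×10^5 N/C.

|E| ≈ 9.53×10^5 N/C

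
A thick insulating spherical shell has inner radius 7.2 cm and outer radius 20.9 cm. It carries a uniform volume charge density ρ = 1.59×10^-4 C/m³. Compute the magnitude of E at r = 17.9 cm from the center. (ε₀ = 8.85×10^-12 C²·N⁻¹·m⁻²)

Take a concentric spherical Gaussian surface of radius r = 17.9 cm (within the shell material, 7.2 cm < r < 20.9 cm).
Enclosed charge is the volume from a to r: Q_enc = (4π/3)ρ(r³ − a³) = 3.571e-6 C.
Gauss's law: E·4πr² = Q_enc/ε₀.
E = |Q_enc|/(4πε₀r²) = (3.571e-6)/(4π·8.85×10^-12·(0.179)²) = 1.00×10^6 N/C.

E = 1.00×10^6 N/C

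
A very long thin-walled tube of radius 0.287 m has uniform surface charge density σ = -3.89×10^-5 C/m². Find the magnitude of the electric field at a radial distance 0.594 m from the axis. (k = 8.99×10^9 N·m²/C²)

|E| ≈ 2.12×10^6 V/m

Take a coaxial cylindrical Gaussian surface of radius r = 0.594 m and length L (r > 0.287 m).
The whole shell is enclosed: λ_enc = σ·2πR = (-3.89×10^-5)·2π·(0.287) = -7.015×10^-5 C/m.
Applying ∮E·dA = Q_enc/ε₀ with the end caps contributing no flux:
E = 2k|λ_enc|/r = 2(8.99×10^9)(7.015×10^-5)/(0.594) = 2.12×10^6 N/C.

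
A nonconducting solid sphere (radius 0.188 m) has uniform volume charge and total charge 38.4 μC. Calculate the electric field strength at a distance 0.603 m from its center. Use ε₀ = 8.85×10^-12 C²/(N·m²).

|E| ≈ 9.50×10^5 V/m

Use a concentric Gaussian sphere at r = 0.603 m (r > R, so the entire charge is enclosed).
Q_enc = 38.4 μC = 3.84×10^-5 C.
Since E is radial and uniform over the Gaussian sphere, Φ = E·4πr² = Q_enc/ε₀.
E = |Q_enc|/(4πε₀r²) = (3.84×10^-5)/(4π·8.85×10^-12·(0.603)²) = 9.50e5 N/C.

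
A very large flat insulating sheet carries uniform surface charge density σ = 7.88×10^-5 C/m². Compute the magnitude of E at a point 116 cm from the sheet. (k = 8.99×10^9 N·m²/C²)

Choose a cylindrical pillbox piercing the sheet, end faces (area A) parallel to it.
Flux Φ = 2EA and Q_enc = σA, so 2EA = σA/ε₀ ⇒ E = |σ|/(2ε₀), independent of distance.
E = 2πk|σ| = 2π(8.99×10^9)(7.88e-5) = 4.45×10^6 N/C.

|E| ≈ 4.45×10^6 N/C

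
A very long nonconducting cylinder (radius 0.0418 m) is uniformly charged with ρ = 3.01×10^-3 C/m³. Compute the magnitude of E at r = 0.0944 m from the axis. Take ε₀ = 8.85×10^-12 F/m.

E ≈ 3.15×10^6 N/C

By cylindrical symmetry E is radial; use a coaxial Gaussian cylinder of radius 0.0944 m and length L (r > 0.0418 m, full cross-section enclosed).
λ_enc = ρ·πR² = (3.01×10^-3)π(0.0418)² = 1.652×10^-5 C/m.
Applying ∮E·dA = Q_enc/ε₀ with the end caps contributing no flux:
E = |λ_enc|/(2πε₀r) = (1.652×10^-5)/(2π·8.85×10^-12·0.0944) = 3.15×10^6 N/C.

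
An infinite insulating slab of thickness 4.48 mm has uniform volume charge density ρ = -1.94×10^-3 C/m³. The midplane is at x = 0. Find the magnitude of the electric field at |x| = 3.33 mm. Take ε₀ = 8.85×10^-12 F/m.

The point |x| = 3.33 mm lies outside the slab (half-thickness 0.00224 m). A symmetric pillbox spanning the full slab encloses Q_enc = ρ·d·A.
Flux = 2EA ⇒ E = |ρ|d/(2ε₀), independent of distance outside.
E = (1.94×10^-3)(0.00448)/(2·8.85×10^-12) = 4.91×10^5 N/C.

|E| = 4.91e5 N/C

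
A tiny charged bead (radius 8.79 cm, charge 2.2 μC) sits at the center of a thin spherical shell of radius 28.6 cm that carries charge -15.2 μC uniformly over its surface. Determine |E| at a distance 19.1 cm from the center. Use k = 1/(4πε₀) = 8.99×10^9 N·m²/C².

|E| ≈ 5.42×10^5 V/m

Use a concentric Gaussian sphere at r = 19.1 cm (between the bodies, 8.79 cm < r < 28.6 cm).
The shell at 28.6 cm lies outside the Gaussian surface, so Q_enc = 2.2 μC = 2.20e-6 C.
Gauss's law: E·4πr² = Q_enc/ε₀.
E = k|Q_enc|/r² = (8.99×10^9)(2.20×10^-6)/(0.191)² = 5.42×10^5 N/C.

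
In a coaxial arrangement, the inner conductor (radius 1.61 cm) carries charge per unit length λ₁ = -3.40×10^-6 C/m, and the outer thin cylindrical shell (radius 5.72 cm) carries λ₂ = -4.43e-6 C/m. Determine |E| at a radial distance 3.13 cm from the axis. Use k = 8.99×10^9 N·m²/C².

Choose a coaxial cylinder of radius r = 3.13 cm (arbitrary length L) as the Gaussian surface (between the conductors, 1.61 cm < r < 5.72 cm).
Only the inner wire is enclosed; the outer shell contributes nothing inside itself. λ_enc = λ₁ = -3.40e-6 C/m.
By Gauss's law (flux through the curved wall only), E·2πrL = λ_enc L/ε₀.
E = 2k|λ_enc|/r = 2(8.99×10^9)(3.40×10^-6)/(0.0313) = 1.95×10^6 N/C.

E ≈ 1.95e6 N/C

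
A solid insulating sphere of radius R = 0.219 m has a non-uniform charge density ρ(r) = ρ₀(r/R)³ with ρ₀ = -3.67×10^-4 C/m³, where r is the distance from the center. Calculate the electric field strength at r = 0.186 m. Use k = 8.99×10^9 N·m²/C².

Take a concentric spherical Gaussian surface of radius r = 0.186 m (r < R).
Q_enc = ∫₀^r ρ(r')·4πr'² dr' = (4πρ₀/R³) ∫₀^r r'^5 dr' = 4πρ₀ r^6/(6·R³) = -3.03×10^-6 C.
Gauss's law: E·4πr² = Q_enc/ε₀.
E = k|Q_enc|/r² = (8.99×10^9)(3.03e-6)/(0.186)² = 7.87×10^5 N/C.

E = 7.87×10^5 N/C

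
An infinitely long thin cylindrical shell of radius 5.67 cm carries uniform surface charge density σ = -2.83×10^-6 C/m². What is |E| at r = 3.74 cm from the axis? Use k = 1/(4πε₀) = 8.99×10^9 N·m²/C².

Take a coaxial cylindrical Gaussian surface of radius r = 3.74 cm and length L (r < 5.67 cm, inside the shell).
No charge is enclosed, so Gauss's law gives E·2πrL = 0 ⇒ E = 0.

E = 0 (no enclosed charge)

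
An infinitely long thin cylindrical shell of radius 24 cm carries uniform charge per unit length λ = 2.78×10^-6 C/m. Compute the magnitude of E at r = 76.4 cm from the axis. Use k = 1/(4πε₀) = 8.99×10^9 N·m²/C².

6.54×10^4 V/m

Take a coaxial cylindrical Gaussian surface of radius r = 76.4 cm and length L (r > 24 cm).
The full line charge is enclosed: λ_enc = 2.78×10^-6 C/m.
By Gauss's law (flux through the curved wall only), E·2πrL = λ_enc L/ε₀.
E = 2k|λ_enc|/r = 2(8.99×10^9)(2.78×10^-6)/(0.764) = 6.54×10^4 N/C.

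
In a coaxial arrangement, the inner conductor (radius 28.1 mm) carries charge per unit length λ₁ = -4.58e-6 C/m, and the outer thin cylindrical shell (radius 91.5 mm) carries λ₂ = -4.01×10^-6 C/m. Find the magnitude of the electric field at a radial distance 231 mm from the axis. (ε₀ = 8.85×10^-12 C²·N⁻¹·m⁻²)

By cylindrical symmetry E is radial; use a coaxial Gaussian cylinder of radius 231 mm and length L (r > 91.5 mm, enclosing both).
λ_enc = λ₁ + λ₂ = (-4.58×10^-6) + (-4.01e-6) = -8.59×10^-6 C/m.
Gauss's law: E·2πrL = λ_enc L/ε₀.
E = |λ_enc|/(2πε₀r) = (8.59e-6)/(2π·8.85×10^-12·0.231) = 6.69e5 N/C.

E = 6.69×10^5 N/C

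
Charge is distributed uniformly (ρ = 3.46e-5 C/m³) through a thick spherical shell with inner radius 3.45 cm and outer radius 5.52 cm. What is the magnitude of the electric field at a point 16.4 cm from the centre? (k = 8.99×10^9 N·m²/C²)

Use a concentric Gaussian sphere at r = 16.4 cm (r > 5.52 cm, enclosing the whole shell).
Q_enc = ρ·(4π/3)(b³ − a³) = (3.46e-5)·(4π/3)·((0.0552)³ − (0.0345)³) = 1.843×10^-8 C.
Gauss's law: E·4πr² = Q_enc/ε₀.
E = k|Q_enc|/r² = (8.99×10^9)(1.843e-8)/(0.164)² = 6.16×10^3 N/C.

6.16e3 N/C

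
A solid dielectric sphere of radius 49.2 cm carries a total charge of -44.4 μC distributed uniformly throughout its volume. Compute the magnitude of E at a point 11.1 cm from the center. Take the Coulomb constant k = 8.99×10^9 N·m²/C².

|E| ≈ 3.72×10^5 N/C

Take a concentric spherical Gaussian surface of radius r = 11.1 cm (r < R).
Only the charge within r is enclosed: Q_enc = Q·(r/R)³ = (-44.4 μC)·(11.1 cm/49.2 cm)³ = -5.099×10^-7 C.
By Gauss's law, ∮E·dA = E·4πr² = Q_enc/ε₀.
E = k|Q_enc|/r² = (8.99×10^9)(5.099e-7)/(0.111)² = 3.72e5 N/C.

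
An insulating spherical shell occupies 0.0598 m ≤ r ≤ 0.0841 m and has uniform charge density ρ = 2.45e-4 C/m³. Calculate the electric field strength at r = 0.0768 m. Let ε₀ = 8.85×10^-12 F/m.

E = 3.74×10^5 N/C

By spherical symmetry E is radial; choose a Gaussian sphere of radius r = 0.0768 m (within the shell material, 0.0598 m < r < 0.0841 m).
Enclosed charge is the volume from a to r: Q_enc = (4π/3)ρ(r³ − a³) = 2.454e-7 C.
Since E is radial and uniform over the Gaussian sphere, Φ = E·4πr² = Q_enc/ε₀.
E = |Q_enc|/(4πε₀r²) = (2.454×10^-7)/(4π·8.85×10^-12·(0.0768)²) = 3.74×10^5 N/C.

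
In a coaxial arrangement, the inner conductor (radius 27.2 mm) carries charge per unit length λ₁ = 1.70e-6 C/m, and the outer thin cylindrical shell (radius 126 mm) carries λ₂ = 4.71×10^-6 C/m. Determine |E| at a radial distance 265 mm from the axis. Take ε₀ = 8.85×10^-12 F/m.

4.35e5 N/C

Take a coaxial cylindrical Gaussian surface of radius r = 265 mm and length L (r > 126 mm, enclosing both).
λ_enc = λ₁ + λ₂ = (1.70e-6) + (4.71×10^-6) = 6.41×10^-6 C/m.
Gauss's law: E·2πrL = λ_enc L/ε₀.
E = |λ_enc|/(2πε₀r) = (6.41e-6)/(2π·8.85×10^-12·0.265) = 4.35e5 N/C.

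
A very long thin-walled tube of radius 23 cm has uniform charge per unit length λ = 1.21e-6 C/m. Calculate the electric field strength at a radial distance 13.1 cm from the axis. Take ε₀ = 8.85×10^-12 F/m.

Choose a coaxial cylinder of radius r = 13.1 cm (arbitrary length L) as the Gaussian surface (r < 23 cm, inside the shell).
No charge is enclosed, so Gauss's law gives E·2πrL = 0 ⇒ E = 0.

E = 0 (no enclosed charge)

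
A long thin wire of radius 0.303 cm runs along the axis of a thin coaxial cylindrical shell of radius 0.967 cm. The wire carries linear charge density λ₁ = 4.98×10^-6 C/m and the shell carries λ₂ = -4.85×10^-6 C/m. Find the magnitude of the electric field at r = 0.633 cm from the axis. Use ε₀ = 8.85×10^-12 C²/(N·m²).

Coaxial Gaussian cylinder, radius r = 0.633 cm, length L (between the conductors, 0.303 cm < r < 0.967 cm).
The shell at 0.967 cm lies outside the Gaussian surface, so λ_enc = λ₁ = 4.98×10^-6 C/m.
Since E is radial and uniform over the curved surface, Φ = E·2πrL = Q_enc/ε₀ = λ_enc L/ε₀.
E = |λ_enc|/(2πε₀r) = (4.98×10^-6)/(2π·8.85×10^-12·0.00633) = 1.41e7 N/C.

1.41×10^7 N/C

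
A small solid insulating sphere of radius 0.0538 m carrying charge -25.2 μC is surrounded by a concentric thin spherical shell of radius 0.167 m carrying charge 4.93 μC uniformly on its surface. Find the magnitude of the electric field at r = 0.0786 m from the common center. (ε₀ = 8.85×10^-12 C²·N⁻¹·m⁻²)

|E| = 3.67×10^7 V/m

By spherical symmetry E is radial; choose a Gaussian sphere of radius r = 0.0786 m (between the bodies, 0.0538 m < r < 0.167 m).
Only the inner charge is enclosed; the outer shell contributes nothing inside itself. Q_enc = -25.2 μC = -2.52e-5 C.
Since E is radial and uniform over the Gaussian sphere, Φ = E·4πr² = Q_enc/ε₀.
E = |Q_enc|/(4πε₀r²) = (2.52×10^-5)/(4π·8.85×10^-12·(0.0786)²) = 3.67e7 N/C.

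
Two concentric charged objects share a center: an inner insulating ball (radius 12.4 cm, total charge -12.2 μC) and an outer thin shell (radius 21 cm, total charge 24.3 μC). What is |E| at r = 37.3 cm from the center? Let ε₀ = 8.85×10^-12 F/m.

Use a concentric Gaussian sphere at r = 37.3 cm (r > 21 cm, enclosing both).
Q_enc = (-12.2 μC) + (24.3 μC) = 1.21×10^-5 C.
Gauss's law: E·4πr² = Q_enc/ε₀.
E = |Q_enc|/(4πε₀r²) = (1.21e-5)/(4π·8.85×10^-12·(0.373)²) = 7.82e5 N/C.

7.82×10^5 N/C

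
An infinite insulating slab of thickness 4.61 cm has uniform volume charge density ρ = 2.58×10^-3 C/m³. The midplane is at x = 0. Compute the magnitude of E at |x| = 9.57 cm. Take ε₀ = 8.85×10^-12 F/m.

|E| = 6.72×10^6 N/C

The point |x| = 9.57 cm lies outside the slab (half-thickness 0.02305 m). A symmetric pillbox spanning the full slab encloses Q_enc = ρ·d·A.
Flux = 2EA ⇒ E = |ρ|d/(2ε₀), independent of distance outside.
E = (2.58×10^-3)(0.0461)/(2·8.85×10^-12) = 6.72×10^6 N/C.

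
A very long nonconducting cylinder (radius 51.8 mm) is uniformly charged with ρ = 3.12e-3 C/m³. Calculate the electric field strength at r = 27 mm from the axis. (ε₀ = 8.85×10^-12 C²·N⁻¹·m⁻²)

4.76×10^6 V/m

Coaxial Gaussian cylinder, radius r = 27 mm, length L (r < R).
Charge inside radius r per length L is ρ·πr²·L, so λ_enc = ρπr² = 7.145e-6 C/m.
By Gauss's law (flux through the curved wall only), E·2πrL = λ_enc L/ε₀.
E = |λ_enc|/(2πε₀r) = (7.145e-6)/(2π·8.85×10^-12·0.027) = 4.76×10^6 N/C.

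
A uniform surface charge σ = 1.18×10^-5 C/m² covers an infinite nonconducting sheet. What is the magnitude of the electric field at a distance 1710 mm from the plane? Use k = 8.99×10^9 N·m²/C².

Choose a cylindrical pillbox piercing the sheet, end faces (area A) parallel to it.
Only the two end caps contribute flux: Φ = 2EA. With Q_enc = σA, Gauss's law gives E = |σ|/(2ε₀).
E = 2πk|σ| = 2π(8.99×10^9)(1.18e-5) = 6.67×10^5 N/C.

|E| ≈ 6.67×10^5 V/m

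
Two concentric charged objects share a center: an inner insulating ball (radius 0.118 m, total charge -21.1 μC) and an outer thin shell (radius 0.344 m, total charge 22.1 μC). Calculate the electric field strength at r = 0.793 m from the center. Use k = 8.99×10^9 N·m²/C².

|E| ≈ 1.43×10^4 N/C

Take a concentric spherical Gaussian surface of radius r = 0.793 m (r > 0.344 m, enclosing both).
Q_enc = (-21.1 μC) + (22.1 μC) = 1.00×10^-6 C.
Applying ∮E·dA = Q_enc/ε₀ with Φ = E(4πr²):
E = k|Q_enc|/r² = (8.99×10^9)(1.00×10^-6)/(0.793)² = 1.43e4 N/C.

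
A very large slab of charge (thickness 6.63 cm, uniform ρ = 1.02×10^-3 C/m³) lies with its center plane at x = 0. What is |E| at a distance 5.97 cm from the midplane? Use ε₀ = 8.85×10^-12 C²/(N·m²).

The point |x| = 5.97 cm lies outside the slab (half-thickness 0.03315 m). A symmetric pillbox spanning the full slab encloses Q_enc = ρ·d·A.
Flux = 2EA ⇒ E = |ρ|d/(2ε₀), independent of distance outside.
E = (1.02×10^-3)(0.0663)/(2·8.85×10^-12) = 3.82×10^6 N/C.

E = 3.82×10^6 N/C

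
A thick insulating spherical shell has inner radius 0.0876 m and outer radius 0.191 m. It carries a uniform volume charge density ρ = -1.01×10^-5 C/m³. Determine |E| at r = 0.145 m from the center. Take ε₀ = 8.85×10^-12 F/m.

E = 4.30×10^4 N/C

Use a concentric Gaussian sphere at r = 0.145 m (within the shell material, 0.0876 m < r < 0.191 m).
Enclosed charge is the volume from a to r: Q_enc = (4π/3)ρ(r³ − a³) = -1.005×10^-7 C.
By Gauss's law, ∮E·dA = E·4πr² = Q_enc/ε₀.
E = |Q_enc|/(4πε₀r²) = (1.005×10^-7)/(4π·8.85×10^-12·(0.145)²) = 4.30e4 N/C.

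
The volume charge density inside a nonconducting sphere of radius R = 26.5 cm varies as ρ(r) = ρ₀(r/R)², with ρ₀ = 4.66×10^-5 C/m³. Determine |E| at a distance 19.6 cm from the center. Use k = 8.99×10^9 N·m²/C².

Symmetry ⇒ E = E(r) r̂. Gaussian sphere of radius r = 19.6 cm (r < R).
Q_enc = ∫₀^r ρ(r')·4πr'² dr' = (4πρ₀/R²) ∫₀^r r'^4 dr' = 4πρ₀ r^5/(5·R²) = 4.824e-7 C.
By Gauss's law, ∮E·dA = E·4πr² = Q_enc/ε₀.
E = k|Q_enc|/r² = (8.99×10^9)(4.824e-7)/(0.196)² = 1.13e5 N/C.

|E| ≈ 1.13×10^5 N/C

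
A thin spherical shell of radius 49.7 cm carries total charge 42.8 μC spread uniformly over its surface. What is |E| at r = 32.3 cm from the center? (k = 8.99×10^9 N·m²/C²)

Symmetry ⇒ E = E(r) r̂. Gaussian sphere of radius r = 32.3 cm (inside the shell, r < 49.7 cm).
All the charge is outside the Gaussian surface: Q_enc = 0, hence E = 0 everywhere inside the shell.

E = 0 (no enclosed charge)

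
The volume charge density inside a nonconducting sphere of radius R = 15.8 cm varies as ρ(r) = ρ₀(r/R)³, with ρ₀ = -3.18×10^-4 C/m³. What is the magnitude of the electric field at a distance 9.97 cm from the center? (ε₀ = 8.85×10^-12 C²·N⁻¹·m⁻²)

|E| ≈ 1.50e5 N/C

Use a concentric Gaussian sphere at r = 9.97 cm (r < R).
Integrate the density: Q_enc = 4π ∫₀^r ρ₀(r'/R)^3 r'² dr' = 4πρ₀ r^6/(6·R³) = -1.658e-7 C.
Since E is radial and uniform over the Gaussian sphere, Φ = E·4πr² = Q_enc/ε₀.
E = |Q_enc|/(4πε₀r²) = (1.658e-7)/(4π·8.85×10^-12·(0.0997)²) = 1.50×10^5 N/C.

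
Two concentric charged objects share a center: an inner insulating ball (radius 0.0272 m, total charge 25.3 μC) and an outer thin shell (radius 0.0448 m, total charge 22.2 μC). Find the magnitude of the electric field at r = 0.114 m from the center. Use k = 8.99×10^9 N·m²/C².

By spherical symmetry E is radial; choose a Gaussian sphere of radius r = 0.114 m (r > 0.0448 m, enclosing both).
Q_enc = (25.3 μC) + (22.2 μC) = 4.75×10^-5 C.
Since E is radial and uniform over the Gaussian sphere, Φ = E·4πr² = Q_enc/ε₀.
E = k|Q_enc|/r² = (8.99×10^9)(4.75×10^-5)/(0.114)² = 3.29e7 N/C.

E ≈ 3.29×10^7 N/C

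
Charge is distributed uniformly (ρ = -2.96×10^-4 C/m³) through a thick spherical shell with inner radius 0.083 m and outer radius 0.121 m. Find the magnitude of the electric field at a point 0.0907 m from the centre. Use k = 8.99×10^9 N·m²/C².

Use a concentric Gaussian sphere at r = 0.0907 m (within the shell material, 0.083 m < r < 0.121 m).
Only the shell between 0.083 m and r is enclosed: Q_enc = ρ·(4π/3)(r³ − a³) = (-2.96e-4)·(4π/3)·((0.0907)³ − (0.083)³) = -2.162×10^-7 C.
By Gauss's law, ∮E·dA = E·4πr² = Q_enc/ε₀.
E = k|Q_enc|/r² = (8.99×10^9)(2.162×10^-7)/(0.0907)² = 2.36×10^5 N/C.

2.36×10^5 V/m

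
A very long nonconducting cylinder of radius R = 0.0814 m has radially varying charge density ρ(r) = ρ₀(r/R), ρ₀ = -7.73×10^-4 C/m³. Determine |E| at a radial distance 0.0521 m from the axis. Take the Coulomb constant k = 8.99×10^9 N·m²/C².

E = 9.71×10^5 V/m

Take a coaxial cylindrical Gaussian surface of radius r = 0.0521 m and length L (r < R).
λ_enc = ∫₀^r ρ(r')·2πr' dr' = (2πρ₀/R)·r^3/3 = -2.813×10^-6 C/m.
Since E is radial and uniform over the curved surface, Φ = E·2πrL = Q_enc/ε₀ = λ_enc L/ε₀.
E = 2k|λ_enc|/r = 2(8.99×10^9)(2.813×10^-6)/(0.0521) = 9.71e5 N/C.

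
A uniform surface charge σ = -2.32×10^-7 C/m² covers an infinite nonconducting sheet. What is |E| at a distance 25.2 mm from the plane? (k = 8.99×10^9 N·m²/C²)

E = 1.31×10^4 N/C

The symmetry is planar: E is normal to the sheet and the same magnitude on both sides. Take a pillbox straddling the sheet with end-cap area A.
Flux Φ = 2EA and Q_enc = σA, so 2EA = σA/ε₀ ⇒ E = |σ|/(2ε₀), independent of distance.
E = 2πk|σ| = 2π(8.99×10^9)(2.32×10^-7) = 1.31e4 N/C.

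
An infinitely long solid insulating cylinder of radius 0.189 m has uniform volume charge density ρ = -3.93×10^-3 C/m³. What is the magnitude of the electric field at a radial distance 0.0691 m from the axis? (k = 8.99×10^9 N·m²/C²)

E = 1.53×10^7 N/C

By cylindrical symmetry E is radial; use a coaxial Gaussian cylinder of radius 0.0691 m and length L (r < R).
Charge inside radius r per length L is ρ·πr²·L, so λ_enc = ρπr² = -5.895×10^-5 C/m.
Applying ∮E·dA = Q_enc/ε₀ with the end caps contributing no flux:
E = 2k|λ_enc|/r = 2(8.99×10^9)(5.895e-5)/(0.0691) = 1.53×10^7 N/C.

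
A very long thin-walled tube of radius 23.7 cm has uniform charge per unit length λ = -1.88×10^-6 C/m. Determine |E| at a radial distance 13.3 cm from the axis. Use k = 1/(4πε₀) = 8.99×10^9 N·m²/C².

|E| = 0 V/m

By cylindrical symmetry E is radial; use a coaxial Gaussian cylinder of radius 13.3 cm and length L (r < 23.7 cm, inside the shell).
All the surface charge lies outside this cylinder: Q_enc = 0, hence E = 0.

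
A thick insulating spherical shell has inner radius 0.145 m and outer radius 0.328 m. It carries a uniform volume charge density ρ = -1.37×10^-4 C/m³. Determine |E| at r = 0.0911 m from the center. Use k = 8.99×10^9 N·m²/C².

Symmetry ⇒ E = E(r) r̂. Gaussian sphere of radius r = 0.0911 m (r < 0.145 m, inside the empty cavity).
Q_enc = 0 (all charge lies at larger r); Gauss's law gives E = 0.

E = 0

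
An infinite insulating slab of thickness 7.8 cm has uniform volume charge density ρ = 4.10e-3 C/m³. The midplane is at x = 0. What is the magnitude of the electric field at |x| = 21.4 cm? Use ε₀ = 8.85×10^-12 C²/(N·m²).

The point |x| = 21.4 cm lies outside the slab (half-thickness 0.039 m). A symmetric pillbox spanning the full slab encloses Q_enc = ρ·d·A.
Flux = 2EA ⇒ E = |ρ|d/(2ε₀), independent of distance outside.
E = (4.10×10^-3)(0.078)/(2·8.85×10^-12) = 1.81e7 N/C.

E = 1.81×10^7 N/C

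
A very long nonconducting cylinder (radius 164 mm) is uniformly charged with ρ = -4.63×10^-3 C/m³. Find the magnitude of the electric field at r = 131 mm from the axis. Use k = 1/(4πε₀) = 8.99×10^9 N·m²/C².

By cylindrical symmetry E is radial; use a coaxial Gaussian cylinder of radius 131 mm and length L (r < R).
Enclosed charge per unit length: λ_enc = ρ·πr² = (-4.63e-3)π(0.131)² = -2.496×10^-4 C/m.
Gauss's law: E·2πrL = λ_enc L/ε₀.
E = 2k|λ_enc|/r = 2(8.99×10^9)(2.496×10^-4)/(0.131) = 3.43e7 N/C.

3.43×10^7 V/m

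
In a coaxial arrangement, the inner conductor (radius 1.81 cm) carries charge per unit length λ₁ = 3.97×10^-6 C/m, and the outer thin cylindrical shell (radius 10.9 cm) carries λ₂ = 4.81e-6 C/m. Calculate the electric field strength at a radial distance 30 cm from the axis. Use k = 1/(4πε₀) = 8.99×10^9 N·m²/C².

E ≈ 5.26e5 N/C

Coaxial Gaussian cylinder, radius r = 30 cm, length L (r > 10.9 cm, enclosing both).
λ_enc = λ₁ + λ₂ = (3.97e-6) + (4.81×10^-6) = 8.78×10^-6 C/m.
By Gauss's law (flux through the curved wall only), E·2πrL = λ_enc L/ε₀.
E = 2k|λ_enc|/r = 2(8.99×10^9)(8.78e-6)/(0.3) = 5.26e5 N/C.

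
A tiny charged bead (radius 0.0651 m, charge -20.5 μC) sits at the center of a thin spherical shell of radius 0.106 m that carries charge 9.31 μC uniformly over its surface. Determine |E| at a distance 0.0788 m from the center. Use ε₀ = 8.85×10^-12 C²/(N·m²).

By spherical symmetry E is radial; choose a Gaussian sphere of radius r = 0.0788 m (between the bodies, 0.0651 m < r < 0.106 m).
Only the inner charge is enclosed; the outer shell contributes nothing inside itself. Q_enc = -20.5 μC = -2.05e-5 C.
By Gauss's law, ∮E·dA = E·4πr² = Q_enc/ε₀.
E = |Q_enc|/(4πε₀r²) = (2.05×10^-5)/(4π·8.85×10^-12·(0.0788)²) = 2.97e7 N/C.

2.97×10^7 N/C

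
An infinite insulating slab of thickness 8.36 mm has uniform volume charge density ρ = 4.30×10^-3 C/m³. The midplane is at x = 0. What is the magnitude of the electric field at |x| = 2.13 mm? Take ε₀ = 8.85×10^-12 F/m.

E ≈ 1.03×10^6 V/m

By symmetry E is perpendicular to the slab. A Gaussian pillbox from −2.13 mm to +2.13 mm (face area A) lies entirely within the slab.
Q_enc = ρ·(2x)·A and flux = 2EA, so 2EA = 2ρxA/ε₀ ⇒ E = |ρ|x/ε₀.
E = (4.30×10^-3)(0.00213)/(8.85×10^-12) = 1.03e6 N/C.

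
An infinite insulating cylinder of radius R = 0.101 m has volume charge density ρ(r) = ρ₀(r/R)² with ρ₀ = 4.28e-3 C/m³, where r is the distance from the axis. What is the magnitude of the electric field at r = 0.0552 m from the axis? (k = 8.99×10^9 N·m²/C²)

E = 1.99×10^6 N/C

Coaxial Gaussian cylinder, radius r = 0.0552 m, length L (r < R).
λ_enc = ∫₀^r ρ(r')·2πr' dr' = (2πρ₀/R²)·r^4/4 = 6.119e-6 C/m.
Since E is radial and uniform over the curved surface, Φ = E·2πrL = Q_enc/ε₀ = λ_enc L/ε₀.
E = 2k|λ_enc|/r = 2(8.99×10^9)(6.119×10^-6)/(0.0552) = 1.99×10^6 N/C.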